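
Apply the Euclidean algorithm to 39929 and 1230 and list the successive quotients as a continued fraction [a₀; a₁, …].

Apply division with remainder until the remainder is 0:
⌊39929/1230⌋ = 32, remainder 569
⌊1230/569⌋ = 2, remainder 92
⌊569/92⌋ = 6, remainder 17
⌊92/17⌋ = 5, remainder 7
⌊17/7⌋ = 2, remainder 3
⌊7/3⌋ = 2, remainder 1
⌊3/1⌋ = 3, remainder 0

[32; 2, 6, 5, 2, 2, 3]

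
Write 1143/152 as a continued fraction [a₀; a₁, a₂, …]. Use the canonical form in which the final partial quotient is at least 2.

1143 ÷ 152 → quotient 7, remainder 79
152 ÷ 79 → quotient 1, remainder 73
79 ÷ 73 → quotient 1, remainder 6
73 ÷ 6 → quotient 12, remainder 1
6 ÷ 1 → quotient 6, remainder 0

[7; 1, 1, 12, 6]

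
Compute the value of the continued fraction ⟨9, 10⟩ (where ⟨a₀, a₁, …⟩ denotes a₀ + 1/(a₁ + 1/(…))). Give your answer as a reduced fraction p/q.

91/10

a_0 = 9: 9/1
a_1 = 10: 91/10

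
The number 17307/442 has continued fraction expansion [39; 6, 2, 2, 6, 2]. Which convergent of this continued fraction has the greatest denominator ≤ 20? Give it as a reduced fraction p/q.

509/13

List convergents until the denominator exceeds the bound:
a_0 = 39: 39/1  (≤ bound)
a_1 = 6: 235/6  (≤ bound)
a_2 = 2: 509/13  (≤ bound)
a_3 = 2: 1253/32  (> 20, stop)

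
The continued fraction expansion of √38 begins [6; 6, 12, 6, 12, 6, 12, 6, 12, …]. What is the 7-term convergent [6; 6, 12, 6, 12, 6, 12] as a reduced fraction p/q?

a_0 = 6: 6/1
a_1 = 6: 37/6
a_2 = 12: 450/73
a_3 = 6: 2737/444
a_4 = 12: 33294/5401
a_5 = 6: 202501/32850
a_6 = 12: 2463306/399601

2463306/399601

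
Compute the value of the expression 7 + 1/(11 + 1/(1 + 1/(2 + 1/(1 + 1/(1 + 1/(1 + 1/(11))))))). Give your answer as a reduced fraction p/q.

Build up convergents one term at a time:
a_0 = 7: 7/1
a_1 = 11: 78/11
a_2 = 1: 85/12
a_3 = 2: 248/35
a_4 = 1: 333/47
a_5 = 1: 581/82
a_6 = 1: 914/129
a_7 = 11: 10635/1501

10635/1501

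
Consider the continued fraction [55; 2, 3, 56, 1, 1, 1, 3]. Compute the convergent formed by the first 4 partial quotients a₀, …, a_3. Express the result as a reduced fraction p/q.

21839/394

a_0 = 55: 55/1
a_1 = 2: 111/2
a_2 = 3: 388/7
a_3 = 56: 21839/394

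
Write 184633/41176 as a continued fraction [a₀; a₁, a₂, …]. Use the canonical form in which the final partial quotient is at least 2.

184633 = 4·41176 + 19929, so a_0 = 4
41176 = 2·19929 + 1318, so a_1 = 2
19929 = 15·1318 + 159, so a_2 = 15
1318 = 8·159 + 46, so a_3 = 8
159 = 3·46 + 21, so a_4 = 3
46 = 2·21 + 4, so a_5 = 2
21 = 5·4 + 1, so a_6 = 5
4 = 4·1 + 0, so a_7 = 4

[4; 2, 15, 8, 3, 2, 5, 4]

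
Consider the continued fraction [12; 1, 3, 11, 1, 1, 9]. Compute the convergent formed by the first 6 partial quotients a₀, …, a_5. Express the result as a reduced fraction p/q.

Start with 1.
1 + 1/(1/1) = 1 + 1/1 = 2/1
11 + 1/(2/1) = 11 + 1/2 = 23/2
3 + 1/(23/2) = 3 + 2/23 = 71/23
1 + 1/(71/23) = 1 + 23/71 = 94/71
12 + 1/(94/71) = 12 + 71/94 = 1199/94

1199/94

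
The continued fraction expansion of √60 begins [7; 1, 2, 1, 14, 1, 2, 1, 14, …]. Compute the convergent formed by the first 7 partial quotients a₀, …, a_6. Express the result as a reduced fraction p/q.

1433/185

Build up convergents one term at a time:
a_0 = 7: 7/1
a_1 = 1: 8/1
a_2 = 2: 23/3
a_3 = 1: 31/4
a_4 = 14: 457/59
a_5 = 1: 488/63
a_6 = 2: 1433/185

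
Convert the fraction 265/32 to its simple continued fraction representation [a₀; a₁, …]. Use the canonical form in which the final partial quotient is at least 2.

[8; 3, 1, 1, 4]

Run the Euclidean algorithm, recording each quotient:
265 = 8·32 + 9, so a_0 = 8
32 = 3·9 + 5, so a_1 = 3
9 = 1·5 + 4, so a_2 = 1
5 = 1·4 + 1, so a_3 = 1
4 = 4·1 + 0, so a_4 = 4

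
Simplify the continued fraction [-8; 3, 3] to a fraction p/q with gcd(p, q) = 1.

-77/10

Work from the innermost term outward:
Start with 3.
3 + 1/(3/1) = 3 + 1/3 = 10/3
-8 + 1/(10/3) = -8 + 3/10 = -77/10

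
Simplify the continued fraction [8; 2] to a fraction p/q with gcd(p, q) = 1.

Collapse the nested fraction from the inside out:
Start with 2.
8 + 1/(2/1) = 8 + 1/2 = 17/2

17/2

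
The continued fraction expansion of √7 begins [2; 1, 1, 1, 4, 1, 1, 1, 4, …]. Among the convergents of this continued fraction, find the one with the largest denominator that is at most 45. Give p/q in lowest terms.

List convergents until the denominator exceeds the bound:
a_0 = 2: 2/1  (≤ bound)
a_1 = 1: 3/1  (≤ bound)
a_2 = 1: 5/2  (≤ bound)
a_3 = 1: 8/3  (≤ bound)
a_4 = 4: 37/14  (≤ bound)
a_5 = 1: 45/17  (≤ bound)
a_6 = 1: 82/31  (≤ bound)
a_7 = 1: 127/48  (> 45, stop)

82/31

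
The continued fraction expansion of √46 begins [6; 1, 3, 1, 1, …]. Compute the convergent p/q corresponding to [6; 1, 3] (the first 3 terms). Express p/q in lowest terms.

27/4

a_0 = 6: 6/1
a_1 = 1: 7/1
a_2 = 3: 27/4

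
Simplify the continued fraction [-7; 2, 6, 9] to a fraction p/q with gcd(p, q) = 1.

Collapse the nested fraction from the inside out:
Start with 9.
6 + 1/(9/1) = 6 + 1/9 = 55/9
2 + 1/(55/9) = 2 + 9/55 = 119/55
-7 + 1/(119/55) = -7 + 55/119 = -778/119

-778/119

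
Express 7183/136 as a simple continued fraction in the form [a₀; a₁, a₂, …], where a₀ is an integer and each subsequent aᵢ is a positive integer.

[52; 1, 4, 2, 3, 1, 2]

7183 = 52·136 + 111, so a_0 = 52
136 = 1·111 + 25, so a_1 = 1
111 = 4·25 + 11, so a_2 = 4
25 = 2·11 + 3, so a_3 = 2
11 = 3·3 + 2, so a_4 = 3
3 = 1·2 + 1, so a_5 = 1
2 = 2·1 + 0, so a_6 = 2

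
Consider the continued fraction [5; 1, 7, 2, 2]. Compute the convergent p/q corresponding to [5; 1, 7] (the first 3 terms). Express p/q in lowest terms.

Starting at the tail and folding back:
Start with 7.
1 + 1/(7/1) = 1 + 1/7 = 8/7
5 + 1/(8/7) = 5 + 7/8 = 47/8

47/8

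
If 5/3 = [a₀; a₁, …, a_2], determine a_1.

5 ÷ 3 → quotient 1, remainder 2
3 ÷ 2 → quotient 1, remainder 1

1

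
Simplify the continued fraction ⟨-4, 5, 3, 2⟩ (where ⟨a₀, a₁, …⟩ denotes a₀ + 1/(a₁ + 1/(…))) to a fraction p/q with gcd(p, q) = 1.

-141/37

Starting at the tail and folding back:
Start with 2.
3 + 1/(2/1) = 3 + 1/2 = 7/2
5 + 1/(7/2) = 5 + 2/7 = 37/7
-4 + 1/(37/7) = -4 + 7/37 = -141/37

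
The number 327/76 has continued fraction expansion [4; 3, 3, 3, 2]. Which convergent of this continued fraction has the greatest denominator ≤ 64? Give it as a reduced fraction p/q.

a_0 = 4: 4/1  (≤ bound)
a_1 = 3: 13/3  (≤ bound)
a_2 = 3: 43/10  (≤ bound)
a_3 = 3: 142/33  (≤ bound)
a_4 = 2: 327/76  (> 64, stop)

142/33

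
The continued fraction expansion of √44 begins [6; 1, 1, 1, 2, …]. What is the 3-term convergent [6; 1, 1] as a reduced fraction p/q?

13/2

Compute successive convergents:
a_0 = 6: 6/1
a_1 = 1: 7/1
a_2 = 1: 13/2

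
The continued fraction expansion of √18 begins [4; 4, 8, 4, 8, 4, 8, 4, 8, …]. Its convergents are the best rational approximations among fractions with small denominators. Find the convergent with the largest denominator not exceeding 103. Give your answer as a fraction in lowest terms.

a_0 = 4: 4/1  (≤ bound)
a_1 = 4: 17/4  (≤ bound)
a_2 = 8: 140/33  (≤ bound)
a_3 = 4: 577/136  (> 103, stop)

140/33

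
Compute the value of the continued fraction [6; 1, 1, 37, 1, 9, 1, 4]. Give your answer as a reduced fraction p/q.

26989/4148

Compute successive convergents:
a_0 = 6: 6/1
a_1 = 1: 7/1
a_2 = 1: 13/2
a_3 = 37: 488/75
a_4 = 1: 501/77
a_5 = 9: 4997/768
a_6 = 1: 5498/845
a_7 = 4: 26989/4148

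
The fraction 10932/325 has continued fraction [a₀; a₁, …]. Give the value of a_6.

Repeatedly divide and take the remainder:
10932 ÷ 325 → quotient 33, remainder 207
325 ÷ 207 → quotient 1, remainder 118
207 ÷ 118 → quotient 1, remainder 89
118 ÷ 89 → quotient 1, remainder 29
89 ÷ 29 → quotient 3, remainder 2
29 ÷ 2 → quotient 14, remainder 1
2 ÷ 1 → quotient 2, remainder 0

2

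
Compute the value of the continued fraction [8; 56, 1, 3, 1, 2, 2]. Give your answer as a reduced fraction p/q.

Use the convergent recurrence hₖ = aₖ·hₖ₋₁ + hₖ₋₂ (and likewise for the denominators kₖ):
a_0 = 8: 8/1
a_1 = 56: 449/56
a_2 = 1: 457/57
a_3 = 3: 1820/227
a_4 = 1: 2277/284
a_5 = 2: 6374/795
a_6 = 2: 15025/1874

15025/1874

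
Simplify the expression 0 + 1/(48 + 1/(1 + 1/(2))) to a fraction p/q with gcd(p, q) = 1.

3/146

Start with 2.
1 + 1/(2/1) = 1 + 1/2 = 3/2
48 + 1/(3/2) = 48 + 2/3 = 146/3
0 + 1/(146/3) = 0 + 3/146 = 3/146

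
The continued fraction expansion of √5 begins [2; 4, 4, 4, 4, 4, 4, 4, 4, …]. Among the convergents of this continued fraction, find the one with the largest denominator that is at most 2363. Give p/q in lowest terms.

2889/1292

List convergents until the denominator exceeds the bound:
a_0 = 2: 2/1  (≤ bound)
a_1 = 4: 9/4  (≤ bound)
a_2 = 4: 38/17  (≤ bound)
a_3 = 4: 161/72  (≤ bound)
a_4 = 4: 682/305  (≤ bound)
a_5 = 4: 2889/1292  (≤ bound)
a_6 = 4: 12238/5473  (> 2363, stop)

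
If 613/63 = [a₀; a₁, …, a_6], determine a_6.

2

Run the Euclidean algorithm, recording each quotient:
613 ÷ 63 → quotient 9, remainder 46
63 ÷ 46 → quotient 1, remainder 17
46 ÷ 17 → quotient 2, remainder 12
17 ÷ 12 → quotient 1, remainder 5
12 ÷ 5 → quotient 2, remainder 2
5 ÷ 2 → quotient 2, remainder 1
2 ÷ 1 → quotient 2, remainder 0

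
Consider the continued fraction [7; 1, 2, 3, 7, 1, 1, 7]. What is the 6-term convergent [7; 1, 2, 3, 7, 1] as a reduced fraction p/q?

639/83

Use the convergent recurrence hₖ = aₖ·hₖ₋₁ + hₖ₋₂ (and likewise for the denominators kₖ):
a_0 = 7: 7/1
a_1 = 1: 8/1
a_2 = 2: 23/3
a_3 = 3: 77/10
a_4 = 7: 562/73
a_5 = 1: 639/83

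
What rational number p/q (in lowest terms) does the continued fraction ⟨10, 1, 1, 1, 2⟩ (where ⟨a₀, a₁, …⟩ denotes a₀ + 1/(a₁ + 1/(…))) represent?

85/8

Start with 2.
1 + 1/(2/1) = 1 + 1/2 = 3/2
1 + 1/(3/2) = 1 + 2/3 = 5/3
1 + 1/(5/3) = 1 + 3/5 = 8/5
10 + 1/(8/5) = 10 + 5/8 = 85/8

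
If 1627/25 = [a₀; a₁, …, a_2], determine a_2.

2

⌊1627/25⌋ = 65, remainder 2
⌊25/2⌋ = 12, remainder 1
⌊2/1⌋ = 2, remainder 0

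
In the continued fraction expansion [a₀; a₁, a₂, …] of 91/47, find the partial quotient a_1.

1

91 = 1·47 + 44, so a_0 = 1
47 = 1·44 + 3, so a_1 = 1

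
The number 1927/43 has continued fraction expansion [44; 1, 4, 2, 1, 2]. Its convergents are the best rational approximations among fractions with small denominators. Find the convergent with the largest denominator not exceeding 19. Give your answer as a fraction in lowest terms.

a_0 = 44: 44/1  (≤ bound)
a_1 = 1: 45/1  (≤ bound)
a_2 = 4: 224/5  (≤ bound)
a_3 = 2: 493/11  (≤ bound)
a_4 = 1: 717/16  (≤ bound)
a_5 = 2: 1927/43  (> 19, stop)

717/16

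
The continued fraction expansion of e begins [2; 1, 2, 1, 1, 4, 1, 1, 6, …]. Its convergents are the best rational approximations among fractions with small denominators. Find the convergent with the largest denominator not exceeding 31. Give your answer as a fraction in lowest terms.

List convergents until the denominator exceeds the bound:
a_0 = 2: 2/1  (≤ bound)
a_1 = 1: 3/1  (≤ bound)
a_2 = 2: 8/3  (≤ bound)
a_3 = 1: 11/4  (≤ bound)
a_4 = 1: 19/7  (≤ bound)
a_5 = 4: 87/32  (> 31, stop)

19/7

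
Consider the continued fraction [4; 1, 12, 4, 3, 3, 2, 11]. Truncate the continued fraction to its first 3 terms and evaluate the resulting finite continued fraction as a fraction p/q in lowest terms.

64/13

a_0 = 4: 4/1
a_1 = 1: 5/1
a_2 = 12: 64/13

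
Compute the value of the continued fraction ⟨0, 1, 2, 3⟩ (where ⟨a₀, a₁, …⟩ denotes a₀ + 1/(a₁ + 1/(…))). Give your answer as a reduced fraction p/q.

Use the convergent recurrence hₖ = aₖ·hₖ₋₁ + hₖ₋₂ (and likewise for the denominators kₖ):
a_0 = 0: 0/1
a_1 = 1: 1/1
a_2 = 2: 2/3
a_3 = 3: 7/10

7/10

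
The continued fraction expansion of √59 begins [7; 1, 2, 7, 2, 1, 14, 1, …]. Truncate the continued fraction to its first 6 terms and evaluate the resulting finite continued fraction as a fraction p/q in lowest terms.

530/69

Work from the innermost term outward:
Start with 1.
2 + 1/(1/1) = 2 + 1/1 = 3/1
7 + 1/(3/1) = 7 + 1/3 = 22/3
2 + 1/(22/3) = 2 + 3/22 = 47/22
1 + 1/(47/22) = 1 + 22/47 = 69/47
7 + 1/(69/47) = 7 + 47/69 = 530/69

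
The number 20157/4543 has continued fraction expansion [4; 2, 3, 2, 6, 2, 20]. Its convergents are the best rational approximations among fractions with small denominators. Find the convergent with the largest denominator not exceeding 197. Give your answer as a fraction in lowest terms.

457/103

List convergents until the denominator exceeds the bound:
a_0 = 4: 4/1  (≤ bound)
a_1 = 2: 9/2  (≤ bound)
a_2 = 3: 31/7  (≤ bound)
a_3 = 2: 71/16  (≤ bound)
a_4 = 6: 457/103  (≤ bound)
a_5 = 2: 985/222  (> 197, stop)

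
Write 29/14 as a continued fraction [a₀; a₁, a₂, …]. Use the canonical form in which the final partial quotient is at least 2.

[2; 14]

Repeatedly divide and take the remainder:
⌊29/14⌋ = 2, remainder 1
⌊14/1⌋ = 14, remainder 0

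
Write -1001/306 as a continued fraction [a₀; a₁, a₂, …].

⌊-1001/306⌋ = -4, remainder 223
⌊306/223⌋ = 1, remainder 83
⌊223/83⌋ = 2, remainder 57
⌊83/57⌋ = 1, remainder 26
⌊57/26⌋ = 2, remainder 5
⌊26/5⌋ = 5, remainder 1
⌊5/1⌋ = 5, remainder 0

[-4; 1, 2, 1, 2, 5, 5]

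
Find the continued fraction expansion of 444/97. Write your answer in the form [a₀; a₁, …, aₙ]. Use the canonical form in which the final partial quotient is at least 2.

444 ÷ 97 → quotient 4, remainder 56
97 ÷ 56 → quotient 1, remainder 41
56 ÷ 41 → quotient 1, remainder 15
41 ÷ 15 → quotient 2, remainder 11
15 ÷ 11 → quotient 1, remainder 4
11 ÷ 4 → quotient 2, remainder 3
4 ÷ 3 → quotient 1, remainder 1
3 ÷ 1 → quotient 3, remainder 0

[4; 1, 1, 2, 1, 2, 1, 3]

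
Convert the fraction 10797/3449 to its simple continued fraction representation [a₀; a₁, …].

[3; 7, 1, 1, 1, 49, 3]

Run the Euclidean algorithm, recording each quotient:
10797 ÷ 3449 → quotient 3, remainder 450
3449 ÷ 450 → quotient 7, remainder 299
450 ÷ 299 → quotient 1, remainder 151
299 ÷ 151 → quotient 1, remainder 148
151 ÷ 148 → quotient 1, remainder 3
148 ÷ 3 → quotient 49, remainder 1
3 ÷ 1 → quotient 3, remainder 0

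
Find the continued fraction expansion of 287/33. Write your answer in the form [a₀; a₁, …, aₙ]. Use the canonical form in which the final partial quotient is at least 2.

[8; 1, 2, 3, 3]

Apply division with remainder until the remainder is 0:
287 ÷ 33 → quotient 8, remainder 23
33 ÷ 23 → quotient 1, remainder 10
23 ÷ 10 → quotient 2, remainder 3
10 ÷ 3 → quotient 3, remainder 1
3 ÷ 1 → quotient 3, remainder 0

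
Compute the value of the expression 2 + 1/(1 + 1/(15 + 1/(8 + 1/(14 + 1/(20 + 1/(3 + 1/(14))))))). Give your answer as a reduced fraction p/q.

Work from the innermost term outward:
Start with 14.
3 + 1/(14/1) = 3 + 1/14 = 43/14
20 + 1/(43/14) = 20 + 14/43 = 874/43
14 + 1/(874/43) = 14 + 43/874 = 12279/874
8 + 1/(12279/874) = 8 + 874/12279 = 99106/12279
15 + 1/(99106/12279) = 15 + 12279/99106 = 1498869/99106
1 + 1/(1498869/99106) = 1 + 99106/1498869 = 1597975/1498869
2 + 1/(1597975/1498869) = 2 + 1498869/1597975 = 4694819/1597975

4694819/1597975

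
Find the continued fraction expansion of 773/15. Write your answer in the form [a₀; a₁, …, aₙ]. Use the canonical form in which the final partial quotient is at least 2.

[51; 1, 1, 7]

⌊773/15⌋ = 51, remainder 8
⌊15/8⌋ = 1, remainder 7
⌊8/7⌋ = 1, remainder 1
⌊7/1⌋ = 7, remainder 0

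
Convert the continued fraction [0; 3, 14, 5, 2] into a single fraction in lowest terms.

Start with 2.
5 + 1/(2/1) = 5 + 1/2 = 11/2
14 + 1/(11/2) = 14 + 2/11 = 156/11
3 + 1/(156/11) = 3 + 11/156 = 479/156
0 + 1/(479/156) = 0 + 156/479 = 156/479

156/479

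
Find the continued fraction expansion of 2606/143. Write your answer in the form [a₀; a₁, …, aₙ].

2606 = 18·143 + 32, so a_0 = 18
143 = 4·32 + 15, so a_1 = 4
32 = 2·15 + 2, so a_2 = 2
15 = 7·2 + 1, so a_3 = 7
2 = 2·1 + 0, so a_4 = 2

[18; 4, 2, 7, 2]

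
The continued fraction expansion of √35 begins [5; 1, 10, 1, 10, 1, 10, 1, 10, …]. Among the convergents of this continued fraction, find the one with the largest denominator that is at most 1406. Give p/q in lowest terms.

a_0 = 5: 5/1  (≤ bound)
a_1 = 1: 6/1  (≤ bound)
a_2 = 10: 65/11  (≤ bound)
a_3 = 1: 71/12  (≤ bound)
a_4 = 10: 775/131  (≤ bound)
a_5 = 1: 846/143  (≤ bound)
a_6 = 10: 9235/1561  (> 1406, stop)

846/143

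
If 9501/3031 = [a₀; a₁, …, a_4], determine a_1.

Repeatedly divide and take the remainder:
⌊9501/3031⌋ = 3, remainder 408
⌊3031/408⌋ = 7, remainder 175

7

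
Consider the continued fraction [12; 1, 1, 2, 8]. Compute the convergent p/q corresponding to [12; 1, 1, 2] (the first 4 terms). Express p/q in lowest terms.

a_0 = 12: 12/1
a_1 = 1: 13/1
a_2 = 1: 25/2
a_3 = 2: 63/5

63/5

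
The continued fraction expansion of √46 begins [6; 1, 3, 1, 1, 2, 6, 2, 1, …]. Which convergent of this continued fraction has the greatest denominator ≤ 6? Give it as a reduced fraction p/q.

List convergents until the denominator exceeds the bound:
a_0 = 6: 6/1  (≤ bound)
a_1 = 1: 7/1  (≤ bound)
a_2 = 3: 27/4  (≤ bound)
a_3 = 1: 34/5  (≤ bound)
a_4 = 1: 61/9  (> 6, stop)

34/5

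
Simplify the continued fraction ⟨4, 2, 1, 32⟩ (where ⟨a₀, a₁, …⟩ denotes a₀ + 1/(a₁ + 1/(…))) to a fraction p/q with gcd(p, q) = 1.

425/98

Start with 32.
1 + 1/(32/1) = 1 + 1/32 = 33/32
2 + 1/(33/32) = 2 + 32/33 = 98/33
4 + 1/(98/33) = 4 + 33/98 = 425/98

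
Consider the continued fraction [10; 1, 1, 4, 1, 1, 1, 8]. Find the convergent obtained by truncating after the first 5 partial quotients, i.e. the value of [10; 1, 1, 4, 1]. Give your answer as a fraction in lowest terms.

116/11

a_0 = 10: 10/1
a_1 = 1: 11/1
a_2 = 1: 21/2
a_3 = 4: 95/9
a_4 = 1: 116/11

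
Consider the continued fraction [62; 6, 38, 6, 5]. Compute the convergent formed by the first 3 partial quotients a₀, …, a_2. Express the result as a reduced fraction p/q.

a_0 = 62: 62/1
a_1 = 6: 373/6
a_2 = 38: 14236/229

14236/229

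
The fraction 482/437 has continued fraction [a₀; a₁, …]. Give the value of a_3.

2

482 = 1·437 + 45, so a_0 = 1
437 = 9·45 + 32, so a_1 = 9
45 = 1·32 + 13, so a_2 = 1
32 = 2·13 + 6, so a_3 = 2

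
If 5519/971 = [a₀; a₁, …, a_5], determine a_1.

Repeatedly divide and take the remainder:
5519 ÷ 971 → quotient 5, remainder 664
971 ÷ 664 → quotient 1, remainder 307

1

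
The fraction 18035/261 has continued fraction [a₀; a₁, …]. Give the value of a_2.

⌊18035/261⌋ = 69, remainder 26
⌊261/26⌋ = 10, remainder 1
⌊26/1⌋ = 26, remainder 0

26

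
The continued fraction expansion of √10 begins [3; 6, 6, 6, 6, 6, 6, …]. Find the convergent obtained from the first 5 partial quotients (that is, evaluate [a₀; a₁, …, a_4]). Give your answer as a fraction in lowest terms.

Build up convergents one term at a time:
a_0 = 3: 3/1
a_1 = 6: 19/6
a_2 = 6: 117/37
a_3 = 6: 721/228
a_4 = 6: 4443/1405

4443/1405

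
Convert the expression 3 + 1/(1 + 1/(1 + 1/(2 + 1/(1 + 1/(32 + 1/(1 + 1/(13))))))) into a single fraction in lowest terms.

11777/3297

Start with 13.
1 + 1/(13/1) = 1 + 1/13 = 14/13
32 + 1/(14/13) = 32 + 13/14 = 461/14
1 + 1/(461/14) = 1 + 14/461 = 475/461
2 + 1/(475/461) = 2 + 461/475 = 1411/475
1 + 1/(1411/475) = 1 + 475/1411 = 1886/1411
1 + 1/(1886/1411) = 1 + 1411/1886 = 3297/1886
3 + 1/(3297/1886) = 3 + 1886/3297 = 11777/3297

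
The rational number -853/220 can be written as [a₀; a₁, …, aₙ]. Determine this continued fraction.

[-4; 8, 6, 1, 3]

-853 = -4·220 + 27, so a_0 = -4
220 = 8·27 + 4, so a_1 = 8
27 = 6·4 + 3, so a_2 = 6
4 = 1·3 + 1, so a_3 = 1
3 = 3·1 + 0, so a_4 = 3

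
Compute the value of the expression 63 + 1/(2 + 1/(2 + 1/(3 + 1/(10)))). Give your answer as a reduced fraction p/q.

11097/175

Use the convergent recurrence hₖ = aₖ·hₖ₋₁ + hₖ₋₂ (and likewise for the denominators kₖ):
a_0 = 63: 63/1
a_1 = 2: 127/2
a_2 = 2: 317/5
a_3 = 3: 1078/17
a_4 = 10: 11097/175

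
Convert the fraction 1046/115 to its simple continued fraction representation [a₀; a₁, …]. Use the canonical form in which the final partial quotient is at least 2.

[9; 10, 2, 5]

1046 ÷ 115 → quotient 9, remainder 11
115 ÷ 11 → quotient 10, remainder 5
11 ÷ 5 → quotient 2, remainder 1
5 ÷ 1 → quotient 5, remainder 0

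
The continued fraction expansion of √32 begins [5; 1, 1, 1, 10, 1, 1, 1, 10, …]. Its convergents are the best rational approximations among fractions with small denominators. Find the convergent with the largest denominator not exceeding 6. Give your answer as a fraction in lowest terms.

17/3

a_0 = 5: 5/1  (≤ bound)
a_1 = 1: 6/1  (≤ bound)
a_2 = 1: 11/2  (≤ bound)
a_3 = 1: 17/3  (≤ bound)
a_4 = 10: 181/32  (> 6, stop)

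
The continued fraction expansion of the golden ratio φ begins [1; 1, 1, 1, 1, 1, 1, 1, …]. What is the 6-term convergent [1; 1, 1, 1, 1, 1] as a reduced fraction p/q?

13/8

Start with 1.
1 + 1/(1/1) = 1 + 1/1 = 2/1
1 + 1/(2/1) = 1 + 1/2 = 3/2
1 + 1/(3/2) = 1 + 2/3 = 5/3
1 + 1/(5/3) = 1 + 3/5 = 8/5
1 + 1/(8/5) = 1 + 5/8 = 13/8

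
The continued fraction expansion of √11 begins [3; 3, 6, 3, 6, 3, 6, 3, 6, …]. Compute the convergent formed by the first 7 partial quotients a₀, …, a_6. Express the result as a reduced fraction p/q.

25077/7561

Compute successive convergents:
a_0 = 3: 3/1
a_1 = 3: 10/3
a_2 = 6: 63/19
a_3 = 3: 199/60
a_4 = 6: 1257/379
a_5 = 3: 3970/1197
a_6 = 6: 25077/7561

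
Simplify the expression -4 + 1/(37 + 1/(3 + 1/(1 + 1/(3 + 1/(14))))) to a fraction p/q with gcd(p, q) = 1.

Compute successive convergents:
a_0 = -4: -4/1
a_1 = 37: -147/37
a_2 = 3: -445/112
a_3 = 1: -592/149
a_4 = 3: -2221/559
a_5 = 14: -31686/7975

-31686/7975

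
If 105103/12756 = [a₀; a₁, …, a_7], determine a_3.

Repeatedly divide and take the remainder:
105103 = 8·12756 + 3055, so a_0 = 8
12756 = 4·3055 + 536, so a_1 = 4
3055 = 5·536 + 375, so a_2 = 5
536 = 1·375 + 161, so a_3 = 1

1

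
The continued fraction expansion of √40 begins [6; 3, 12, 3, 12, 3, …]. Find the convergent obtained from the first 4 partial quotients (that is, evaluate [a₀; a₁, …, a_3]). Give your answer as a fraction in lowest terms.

Start with 3.
12 + 1/(3/1) = 12 + 1/3 = 37/3
3 + 1/(37/3) = 3 + 3/37 = 114/37
6 + 1/(114/37) = 6 + 37/114 = 721/114

721/114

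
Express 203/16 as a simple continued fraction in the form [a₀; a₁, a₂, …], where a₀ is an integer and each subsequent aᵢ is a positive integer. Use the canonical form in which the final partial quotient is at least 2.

203 ÷ 16 → quotient 12, remainder 11
16 ÷ 11 → quotient 1, remainder 5
11 ÷ 5 → quotient 2, remainder 1
5 ÷ 1 → quotient 5, remainder 0

[12; 1, 2, 5]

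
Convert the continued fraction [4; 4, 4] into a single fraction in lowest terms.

Build up convergents one term at a time:
a_0 = 4: 4/1
a_1 = 4: 17/4
a_2 = 4: 72/17

72/17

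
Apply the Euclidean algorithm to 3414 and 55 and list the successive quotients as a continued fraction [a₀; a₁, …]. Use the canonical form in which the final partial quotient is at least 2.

[62; 13, 1, 3]

⌊3414/55⌋ = 62, remainder 4
⌊55/4⌋ = 13, remainder 3
⌊4/3⌋ = 1, remainder 1
⌊3/1⌋ = 3, remainder 0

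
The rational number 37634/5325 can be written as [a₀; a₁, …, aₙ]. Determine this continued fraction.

[7; 14, 1, 4, 1, 59]

37634 = 7·5325 + 359, so a_0 = 7
5325 = 14·359 + 299, so a_1 = 14
359 = 1·299 + 60, so a_2 = 1
299 = 4·60 + 59, so a_3 = 4
60 = 1·59 + 1, so a_4 = 1
59 = 59·1 + 0, so a_5 = 59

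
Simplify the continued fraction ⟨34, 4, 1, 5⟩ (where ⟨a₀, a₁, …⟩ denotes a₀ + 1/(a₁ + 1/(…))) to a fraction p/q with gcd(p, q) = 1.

a_0 = 34: 34/1
a_1 = 4: 137/4
a_2 = 1: 171/5
a_3 = 5: 992/29

992/29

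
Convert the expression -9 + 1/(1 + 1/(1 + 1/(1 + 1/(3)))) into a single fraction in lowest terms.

-92/11

Collapse the nested fraction from the inside out:
Start with 3.
1 + 1/(3/1) = 1 + 1/3 = 4/3
1 + 1/(4/3) = 1 + 3/4 = 7/4
1 + 1/(7/4) = 1 + 4/7 = 11/7
-9 + 1/(11/7) = -9 + 7/11 = -92/11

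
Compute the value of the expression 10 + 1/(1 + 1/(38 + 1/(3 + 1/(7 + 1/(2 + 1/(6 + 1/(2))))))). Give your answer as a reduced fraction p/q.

282639/25754

Starting at the tail and folding back:
Start with 2.
6 + 1/(2/1) = 6 + 1/2 = 13/2
2 + 1/(13/2) = 2 + 2/13 = 28/13
7 + 1/(28/13) = 7 + 13/28 = 209/28
3 + 1/(209/28) = 3 + 28/209 = 655/209
38 + 1/(655/209) = 38 + 209/655 = 25099/655
1 + 1/(25099/655) = 1 + 655/25099 = 25754/25099
10 + 1/(25754/25099) = 10 + 25099/25754 = 282639/25754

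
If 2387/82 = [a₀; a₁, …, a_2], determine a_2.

9

Run the Euclidean algorithm, recording each quotient:
2387 ÷ 82 → quotient 29, remainder 9
82 ÷ 9 → quotient 9, remainder 1
9 ÷ 1 → quotient 9, remainder 0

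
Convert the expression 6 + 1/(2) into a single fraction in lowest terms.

Use the convergent recurrence hₖ = aₖ·hₖ₋₁ + hₖ₋₂ (and likewise for the denominators kₖ):
a_0 = 6: 6/1
a_1 = 2: 13/2

13/2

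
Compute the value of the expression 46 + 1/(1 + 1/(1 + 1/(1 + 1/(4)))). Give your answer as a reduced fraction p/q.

a_0 = 46: 46/1
a_1 = 1: 47/1
a_2 = 1: 93/2
a_3 = 1: 140/3
a_4 = 4: 653/14

653/14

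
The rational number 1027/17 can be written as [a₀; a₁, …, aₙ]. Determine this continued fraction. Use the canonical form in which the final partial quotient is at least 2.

[60; 2, 2, 3]

1027 = 60·17 + 7, so a_0 = 60
17 = 2·7 + 3, so a_1 = 2
7 = 2·3 + 1, so a_2 = 2
3 = 3·1 + 0, so a_3 = 3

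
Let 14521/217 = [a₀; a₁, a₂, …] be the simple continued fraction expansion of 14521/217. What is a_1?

1

14521 = 66·217 + 199, so a_0 = 66
217 = 1·199 + 18, so a_1 = 1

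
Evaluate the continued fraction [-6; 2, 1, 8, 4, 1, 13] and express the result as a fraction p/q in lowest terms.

-10381/1836

a_0 = -6: -6/1
a_1 = 2: -11/2
a_2 = 1: -17/3
a_3 = 8: -147/26
a_4 = 4: -605/107
a_5 = 1: -752/133
a_6 = 13: -10381/1836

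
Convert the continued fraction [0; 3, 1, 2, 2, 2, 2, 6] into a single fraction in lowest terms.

263/975

a_0 = 0: 0/1
a_1 = 3: 1/3
a_2 = 1: 1/4
a_3 = 2: 3/11
a_4 = 2: 7/26
a_5 = 2: 17/63
a_6 = 2: 41/152
a_7 = 6: 263/975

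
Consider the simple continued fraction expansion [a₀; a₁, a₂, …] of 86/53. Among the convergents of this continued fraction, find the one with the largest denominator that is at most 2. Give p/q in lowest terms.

List convergents until the denominator exceeds the bound:
a_0 = 1: 1/1  (≤ bound)
a_1 = 1: 2/1  (≤ bound)
a_2 = 1: 3/2  (≤ bound)
a_3 = 1: 5/3  (> 2, stop)

3/2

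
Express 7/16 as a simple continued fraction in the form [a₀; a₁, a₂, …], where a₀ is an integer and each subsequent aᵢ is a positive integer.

Apply division with remainder until the remainder is 0:
7 = 0·16 + 7, so a_0 = 0
16 = 2·7 + 2, so a_1 = 2
7 = 3·2 + 1, so a_2 = 3
2 = 2·1 + 0, so a_3 = 2

[0; 2, 3, 2]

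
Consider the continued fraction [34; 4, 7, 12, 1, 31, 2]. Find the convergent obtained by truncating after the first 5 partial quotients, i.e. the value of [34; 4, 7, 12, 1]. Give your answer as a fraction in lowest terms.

13046/381

Start with 1.
12 + 1/(1/1) = 12 + 1/1 = 13/1
7 + 1/(13/1) = 7 + 1/13 = 92/13
4 + 1/(92/13) = 4 + 13/92 = 381/92
34 + 1/(381/92) = 34 + 92/381 = 13046/381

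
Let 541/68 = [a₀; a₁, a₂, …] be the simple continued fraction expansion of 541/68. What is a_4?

2

Run the Euclidean algorithm, recording each quotient:
⌊541/68⌋ = 7, remainder 65
⌊68/65⌋ = 1, remainder 3
⌊65/3⌋ = 21, remainder 2
⌊3/2⌋ = 1, remainder 1
⌊2/1⌋ = 2, remainder 0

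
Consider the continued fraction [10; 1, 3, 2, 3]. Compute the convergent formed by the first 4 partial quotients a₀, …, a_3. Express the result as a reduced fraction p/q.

a_0 = 10: 10/1
a_1 = 1: 11/1
a_2 = 3: 43/4
a_3 = 2: 97/9

97/9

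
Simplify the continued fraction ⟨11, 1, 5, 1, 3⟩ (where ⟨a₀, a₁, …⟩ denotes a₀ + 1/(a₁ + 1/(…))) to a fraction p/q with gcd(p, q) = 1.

320/27

Build up convergents one term at a time:
a_0 = 11: 11/1
a_1 = 1: 12/1
a_2 = 5: 71/6
a_3 = 1: 83/7
a_4 = 3: 320/27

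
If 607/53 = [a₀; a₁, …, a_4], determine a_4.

4

Run the Euclidean algorithm, recording each quotient:
⌊607/53⌋ = 11, remainder 24
⌊53/24⌋ = 2, remainder 5
⌊24/5⌋ = 4, remainder 4
⌊5/4⌋ = 1, remainder 1
⌊4/1⌋ = 4, remainder 0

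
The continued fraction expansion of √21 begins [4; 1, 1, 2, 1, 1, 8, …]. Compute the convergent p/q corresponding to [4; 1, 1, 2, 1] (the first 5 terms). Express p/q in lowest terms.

32/7

Work from the innermost term outward:
Start with 1.
2 + 1/(1/1) = 2 + 1/1 = 3/1
1 + 1/(3/1) = 1 + 1/3 = 4/3
1 + 1/(4/3) = 1 + 3/4 = 7/4
4 + 1/(7/4) = 4 + 4/7 = 32/7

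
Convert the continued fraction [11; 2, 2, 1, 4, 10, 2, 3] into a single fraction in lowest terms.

28081/2458

Start with 3.
2 + 1/(3/1) = 2 + 1/3 = 7/3
10 + 1/(7/3) = 10 + 3/7 = 73/7
4 + 1/(73/7) = 4 + 7/73 = 299/73
1 + 1/(299/73) = 1 + 73/299 = 372/299
2 + 1/(372/299) = 2 + 299/372 = 1043/372
2 + 1/(1043/372) = 2 + 372/1043 = 2458/1043
11 + 1/(2458/1043) = 11 + 1043/2458 = 28081/2458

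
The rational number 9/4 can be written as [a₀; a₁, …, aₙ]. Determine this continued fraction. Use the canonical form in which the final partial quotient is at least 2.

9 = 2·4 + 1, so a_0 = 2
4 = 4·1 + 0, so a_1 = 4

[2; 4]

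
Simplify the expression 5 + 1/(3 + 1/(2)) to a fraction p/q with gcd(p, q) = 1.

Start with 2.
3 + 1/(2/1) = 3 + 1/2 = 7/2
5 + 1/(7/2) = 5 + 2/7 = 37/7

37/7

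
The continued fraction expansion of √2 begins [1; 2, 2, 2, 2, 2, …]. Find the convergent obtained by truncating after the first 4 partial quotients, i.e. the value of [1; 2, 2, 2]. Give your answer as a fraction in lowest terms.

Start with 2.
2 + 1/(2/1) = 2 + 1/2 = 5/2
2 + 1/(5/2) = 2 + 2/5 = 12/5
1 + 1/(12/5) = 1 + 5/12 = 17/12

17/12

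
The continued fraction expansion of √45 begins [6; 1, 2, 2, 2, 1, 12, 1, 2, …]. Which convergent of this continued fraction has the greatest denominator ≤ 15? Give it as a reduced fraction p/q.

a_0 = 6: 6/1  (≤ bound)
a_1 = 1: 7/1  (≤ bound)
a_2 = 2: 20/3  (≤ bound)
a_3 = 2: 47/7  (≤ bound)
a_4 = 2: 114/17  (> 15, stop)

47/7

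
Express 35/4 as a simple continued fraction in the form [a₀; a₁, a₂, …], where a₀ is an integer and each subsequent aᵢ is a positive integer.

[8; 1, 3]

Repeatedly divide and take the remainder:
⌊35/4⌋ = 8, remainder 3
⌊4/3⌋ = 1, remainder 1
⌊3/1⌋ = 3, remainder 0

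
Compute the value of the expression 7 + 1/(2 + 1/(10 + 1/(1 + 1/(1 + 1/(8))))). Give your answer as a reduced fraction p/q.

2804/375

a_0 = 7: 7/1
a_1 = 2: 15/2
a_2 = 10: 157/21
a_3 = 1: 172/23
a_4 = 1: 329/44
a_5 = 8: 2804/375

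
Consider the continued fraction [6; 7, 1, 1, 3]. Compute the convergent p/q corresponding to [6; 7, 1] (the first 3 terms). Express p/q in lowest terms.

a_0 = 6: 6/1
a_1 = 7: 43/7
a_2 = 1: 49/8

49/8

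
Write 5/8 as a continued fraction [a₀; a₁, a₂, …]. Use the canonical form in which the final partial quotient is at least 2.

[0; 1, 1, 1, 2]

Repeatedly divide and take the remainder:
⌊5/8⌋ = 0, remainder 5
⌊8/5⌋ = 1, remainder 3
⌊5/3⌋ = 1, remainder 2
⌊3/2⌋ = 1, remainder 1
⌊2/1⌋ = 2, remainder 0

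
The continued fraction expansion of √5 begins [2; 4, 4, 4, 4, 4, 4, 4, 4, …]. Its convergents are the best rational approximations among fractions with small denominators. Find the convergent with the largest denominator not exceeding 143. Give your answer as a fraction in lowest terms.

161/72

a_0 = 2: 2/1  (≤ bound)
a_1 = 4: 9/4  (≤ bound)
a_2 = 4: 38/17  (≤ bound)
a_3 = 4: 161/72  (≤ bound)
a_4 = 4: 682/305  (> 143, stop)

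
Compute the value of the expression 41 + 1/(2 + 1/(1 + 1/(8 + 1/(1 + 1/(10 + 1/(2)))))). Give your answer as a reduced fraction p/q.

a_0 = 41: 41/1
a_1 = 2: 83/2
a_2 = 1: 124/3
a_3 = 8: 1075/26
a_4 = 1: 1199/29
a_5 = 10: 13065/316
a_6 = 2: 27329/661

27329/661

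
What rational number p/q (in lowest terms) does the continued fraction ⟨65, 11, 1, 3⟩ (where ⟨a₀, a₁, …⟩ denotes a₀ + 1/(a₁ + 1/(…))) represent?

3059/47

Start with 3.
1 + 1/(3/1) = 1 + 1/3 = 4/3
11 + 1/(4/3) = 11 + 3/4 = 47/4
65 + 1/(47/4) = 65 + 4/47 = 3059/47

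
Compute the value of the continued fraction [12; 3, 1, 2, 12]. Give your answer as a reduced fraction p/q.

1669/136

Start with 12.
2 + 1/(12/1) = 2 + 1/12 = 25/12
1 + 1/(25/12) = 1 + 12/25 = 37/25
3 + 1/(37/25) = 3 + 25/37 = 136/37
12 + 1/(136/37) = 12 + 37/136 = 1669/136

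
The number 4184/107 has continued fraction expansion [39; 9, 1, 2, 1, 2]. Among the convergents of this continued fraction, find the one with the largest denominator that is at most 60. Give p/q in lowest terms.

1525/39

List convergents until the denominator exceeds the bound:
a_0 = 39: 39/1  (≤ bound)
a_1 = 9: 352/9  (≤ bound)
a_2 = 1: 391/10  (≤ bound)
a_3 = 2: 1134/29  (≤ bound)
a_4 = 1: 1525/39  (≤ bound)
a_5 = 2: 4184/107  (> 60, stop)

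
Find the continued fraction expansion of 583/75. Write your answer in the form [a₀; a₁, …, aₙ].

Run the Euclidean algorithm, recording each quotient:
583 ÷ 75 → quotient 7, remainder 58
75 ÷ 58 → quotient 1, remainder 17
58 ÷ 17 → quotient 3, remainder 7
17 ÷ 7 → quotient 2, remainder 3
7 ÷ 3 → quotient 2, remainder 1
3 ÷ 1 → quotient 3, remainder 0

[7; 1, 3, 2, 2, 3]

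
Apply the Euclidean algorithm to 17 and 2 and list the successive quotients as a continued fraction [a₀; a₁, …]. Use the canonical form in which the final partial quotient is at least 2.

⌊17/2⌋ = 8, remainder 1
⌊2/1⌋ = 2, remainder 0

[8; 2]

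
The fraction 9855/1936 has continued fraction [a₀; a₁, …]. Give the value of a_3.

9855 = 5·1936 + 175, so a_0 = 5
1936 = 11·175 + 11, so a_1 = 11
175 = 15·11 + 10, so a_2 = 15
11 = 1·10 + 1, so a_3 = 1

1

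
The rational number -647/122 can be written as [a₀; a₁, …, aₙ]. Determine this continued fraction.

[-6; 1, 2, 3, 2, 1, 3]

⌊-647/122⌋ = -6, remainder 85
⌊122/85⌋ = 1, remainder 37
⌊85/37⌋ = 2, remainder 11
⌊37/11⌋ = 3, remainder 4
⌊11/4⌋ = 2, remainder 3
⌊4/3⌋ = 1, remainder 1
⌊3/1⌋ = 3, remainder 0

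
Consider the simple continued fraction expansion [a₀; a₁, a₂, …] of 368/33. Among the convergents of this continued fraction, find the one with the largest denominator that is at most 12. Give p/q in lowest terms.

78/7

a_0 = 11: 11/1  (≤ bound)
a_1 = 6: 67/6  (≤ bound)
a_2 = 1: 78/7  (≤ bound)
a_3 = 1: 145/13  (> 12, stop)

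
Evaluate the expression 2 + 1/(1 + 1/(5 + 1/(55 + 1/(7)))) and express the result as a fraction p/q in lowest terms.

6583/2323

Start with 7.
55 + 1/(7/1) = 55 + 1/7 = 386/7
5 + 1/(386/7) = 5 + 7/386 = 1937/386
1 + 1/(1937/386) = 1 + 386/1937 = 2323/1937
2 + 1/(2323/1937) = 2 + 1937/2323 = 6583/2323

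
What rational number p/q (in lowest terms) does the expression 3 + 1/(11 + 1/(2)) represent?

71/23

Compute successive convergents:
a_0 = 3: 3/1
a_1 = 11: 34/11
a_2 = 2: 71/23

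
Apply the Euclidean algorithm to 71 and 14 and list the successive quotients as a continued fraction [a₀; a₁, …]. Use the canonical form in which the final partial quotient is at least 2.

[5; 14]

71 = 5·14 + 1, so a_0 = 5
14 = 14·1 + 0, so a_1 = 14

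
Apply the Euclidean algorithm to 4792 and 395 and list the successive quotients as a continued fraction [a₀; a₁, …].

Repeatedly divide and take the remainder:
4792 ÷ 395 → quotient 12, remainder 52
395 ÷ 52 → quotient 7, remainder 31
52 ÷ 31 → quotient 1, remainder 21
31 ÷ 21 → quotient 1, remainder 10
21 ÷ 10 → quotient 2, remainder 1
10 ÷ 1 → quotient 10, remainder 0

[12; 7, 1, 1, 2, 10]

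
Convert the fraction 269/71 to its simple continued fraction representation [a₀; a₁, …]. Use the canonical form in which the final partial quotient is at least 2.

269 = 3·71 + 56, so a_0 = 3
71 = 1·56 + 15, so a_1 = 1
56 = 3·15 + 11, so a_2 = 3
15 = 1·11 + 4, so a_3 = 1
11 = 2·4 + 3, so a_4 = 2
4 = 1·3 + 1, so a_5 = 1
3 = 3·1 + 0, so a_6 = 3

[3; 1, 3, 1, 2, 1, 3]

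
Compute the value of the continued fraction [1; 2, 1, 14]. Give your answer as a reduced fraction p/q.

Collapse the nested fraction from the inside out:
Start with 14.
1 + 1/(14/1) = 1 + 1/14 = 15/14
2 + 1/(15/14) = 2 + 14/15 = 44/15
1 + 1/(44/15) = 1 + 15/44 = 59/44

59/44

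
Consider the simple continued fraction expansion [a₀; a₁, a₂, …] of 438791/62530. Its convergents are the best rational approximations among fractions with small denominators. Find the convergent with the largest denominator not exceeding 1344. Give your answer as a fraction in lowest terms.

5277/752

List convergents until the denominator exceeds the bound:
a_0 = 7: 7/1  (≤ bound)
a_1 = 57: 400/57  (≤ bound)
a_2 = 1: 407/58  (≤ bound)
a_3 = 5: 2435/347  (≤ bound)
a_4 = 2: 5277/752  (≤ bound)
a_5 = 3: 18266/2603  (> 1344, stop)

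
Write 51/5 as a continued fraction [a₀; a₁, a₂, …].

[10; 5]

Run the Euclidean algorithm, recording each quotient:
⌊51/5⌋ = 10, remainder 1
⌊5/1⌋ = 5, remainder 0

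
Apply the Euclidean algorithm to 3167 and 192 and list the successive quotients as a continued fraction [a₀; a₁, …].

3167 = 16·192 + 95, so a_0 = 16
192 = 2·95 + 2, so a_1 = 2
95 = 47·2 + 1, so a_2 = 47
2 = 2·1 + 0, so a_3 = 2

[16; 2, 47, 2]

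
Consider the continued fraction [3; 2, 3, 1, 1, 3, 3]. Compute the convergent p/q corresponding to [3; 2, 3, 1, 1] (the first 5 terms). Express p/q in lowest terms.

Starting at the tail and folding back:
Start with 1.
1 + 1/(1/1) = 1 + 1/1 = 2/1
3 + 1/(2/1) = 3 + 1/2 = 7/2
2 + 1/(7/2) = 2 + 2/7 = 16/7
3 + 1/(16/7) = 3 + 7/16 = 55/16

55/16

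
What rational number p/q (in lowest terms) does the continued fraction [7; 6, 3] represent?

136/19

a_0 = 7: 7/1
a_1 = 6: 43/6
a_2 = 3: 136/19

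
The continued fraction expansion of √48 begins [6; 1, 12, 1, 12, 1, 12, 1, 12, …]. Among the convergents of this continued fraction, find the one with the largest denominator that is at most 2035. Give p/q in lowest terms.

a_0 = 6: 6/1  (≤ bound)
a_1 = 1: 7/1  (≤ bound)
a_2 = 12: 90/13  (≤ bound)
a_3 = 1: 97/14  (≤ bound)
a_4 = 12: 1254/181  (≤ bound)
a_5 = 1: 1351/195  (≤ bound)
a_6 = 12: 17466/2521  (> 2035, stop)

1351/195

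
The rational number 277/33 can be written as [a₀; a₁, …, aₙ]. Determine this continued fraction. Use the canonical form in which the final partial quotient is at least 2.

⌊277/33⌋ = 8, remainder 13
⌊33/13⌋ = 2, remainder 7
⌊13/7⌋ = 1, remainder 6
⌊7/6⌋ = 1, remainder 1
⌊6/1⌋ = 6, remainder 0

[8; 2, 1, 1, 6]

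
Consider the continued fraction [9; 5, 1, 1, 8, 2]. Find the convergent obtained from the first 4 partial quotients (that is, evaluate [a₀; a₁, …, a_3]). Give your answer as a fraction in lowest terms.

Start with 1.
1 + 1/(1/1) = 1 + 1/1 = 2/1
5 + 1/(2/1) = 5 + 1/2 = 11/2
9 + 1/(11/2) = 9 + 2/11 = 101/11

101/11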